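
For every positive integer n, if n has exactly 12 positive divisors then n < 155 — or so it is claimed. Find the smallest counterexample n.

n = 156

For n = 60, 72, 84, 90, 96, 108, 126, 132, 140, 150 the conclusion holds.
n = 156: τ(156) = 12; 156 ≥ 155.
Thus n = 156 disproves the claim, and no smaller n works.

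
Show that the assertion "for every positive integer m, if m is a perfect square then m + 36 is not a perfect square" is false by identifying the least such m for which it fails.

We need the least positive integer m for which m is a perfect square but m + 36 is a perfect square.
m = 1: 1 + 36 = 37, not a perfect square.
m = 4: 4 + 36 = 40, not a perfect square.
m = 9: 9 + 36 = 45, not a perfect square.
m = 16: 16 + 36 = 52, not a perfect square.
m = 25: 25 + 36 = 61, not a perfect square.
m = 36: 36 + 36 = 72, not a perfect square.
m = 49: 49 + 36 = 85, not a perfect square.
m = 64: 64 = 8² and 64 + 36 = 100 = 10².
Hence m = 64 is a counterexample.

m = 64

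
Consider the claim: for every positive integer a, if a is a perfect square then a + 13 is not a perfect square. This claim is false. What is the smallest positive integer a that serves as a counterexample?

a = 36

Check each positive integer a in order until a is a perfect square but a + 13 is a perfect square.
The first 5 eligible values, up to a = 25, all satisfy the conclusion.
a = 36: 36 = 6² and 36 + 13 = 49 = 7².
Thus a = 36 disproves the claim, and no smaller a works.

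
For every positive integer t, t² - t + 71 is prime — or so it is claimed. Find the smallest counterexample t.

For t = 1, 2 the conclusion holds.
t = 3: t² - t + 71 = 77 = 7 × 11, composite.
Hence t = 3 is a counterexample.

t = 3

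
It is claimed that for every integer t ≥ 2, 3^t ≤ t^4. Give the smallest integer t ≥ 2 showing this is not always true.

t = 2: 3^t = 9 and t^4 = 16, so 9 ≤ 16.
t = 3: 3^t = 27 and t^4 = 81, so 27 ≤ 81.
t = 4: 3^t = 81 and t^4 = 256, so 81 ≤ 256.
t = 5: 3^t = 243 and t^4 = 625, so 243 ≤ 625.
t = 6: 3^t = 729 and t^4 = 1296, so 729 ≤ 1296.
t = 7: 3^t = 2187 and t^4 = 2401, so 2187 ≤ 2401.
t = 8: 3^t = 6561 and t^4 = 4096, so 6561 > 4096.

t = 8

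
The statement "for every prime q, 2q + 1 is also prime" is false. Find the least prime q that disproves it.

q = 7

A counterexample is any prime q such that 2q + 1 is not prime; we check each in order.
q = 2: 2q + 1 = 5, prime.
q = 3: 2q + 1 = 7, prime.
q = 5: 2q + 1 = 11, prime.
q = 7: 2q + 1 = 15 = 3 × 5, not prime.
Hence q = 7 is a counterexample.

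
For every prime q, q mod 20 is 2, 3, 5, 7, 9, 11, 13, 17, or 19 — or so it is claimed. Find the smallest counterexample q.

q = 41

Check each prime q in order until the claim fails.
For q = 2, 3, 5, 7, …, 29, 31, 37 the conclusion holds.
q = 41: 41 mod 20 = 1 — not in {2, 3, 5, 7, 9, 11, 13, 17, 19}.
Thus q = 41 disproves the claim, and no smaller q works.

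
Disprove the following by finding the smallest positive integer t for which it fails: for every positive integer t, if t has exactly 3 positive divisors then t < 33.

t = 49

t = 4: τ(4) = 3; 4 < 33.
t = 9: τ(9) = 3; 9 < 33.
t = 25: τ(25) = 3; 25 < 33.
t = 49: τ(49) = 3; 49 ≥ 33.
Hence t = 49 is a counterexample.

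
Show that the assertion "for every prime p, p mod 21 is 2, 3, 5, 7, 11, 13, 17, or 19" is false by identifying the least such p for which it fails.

p = 29

We need the least prime p for which the claim fails.
For p = 2, 3, 5, 7, 11, 13, 17, 19, 23 the conclusion holds.
p = 29: 29 mod 21 = 8 — not in {2, 3, 5, 7, 11, 13, 17, 19}.
Hence p = 29 is a counterexample.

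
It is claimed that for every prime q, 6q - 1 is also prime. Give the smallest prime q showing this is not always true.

Check each prime q in order until 6q - 1 is not prime.
The first 4 eligible values, up to q = 7, all satisfy the conclusion.
q = 11: 6q - 1 = 65 = 5 × 13, not prime.
Hence q = 11 is a counterexample.

q = 11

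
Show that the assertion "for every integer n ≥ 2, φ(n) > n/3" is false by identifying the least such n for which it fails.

A counterexample is any integer n ≥ 2 such that the claim fails; we check each in order.
n = 2: φ(2) = 1 and 2/3 = 2/3, so φ(2) > 2/3.
n = 3: φ(3) = 2 and 3/3 = 1, so φ(3) > 3/3.
n = 4: φ(4) = 2 and 4/3 = 4/3, so φ(4) > 4/3.
n = 5: φ(5) = 4 and 5/3 = 5/3, so φ(5) > 5/3.
n = 6: φ(6) = 2 and 6/3 = 2, so φ(6) ≤ 6/3.
Hence n = 6 is a counterexample.

n = 6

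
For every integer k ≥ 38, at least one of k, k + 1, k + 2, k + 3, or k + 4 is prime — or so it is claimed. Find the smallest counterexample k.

k = 48

We need the least integer k ≥ 38 for which k, k + 1, k + 2, k + 3, k + 4 are all composite.
For k = 38, 39, 40, 41, 42, 43, 44, 45, 46, 47 the conclusion holds.
k = 48: 48 = 2 × 24; 49 = 7 × 7; 50 = 2 × 25; 51 = 3 × 17; 52 = 2 × 26 — all composite.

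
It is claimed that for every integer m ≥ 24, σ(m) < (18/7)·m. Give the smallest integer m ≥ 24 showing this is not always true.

For m = 24, 25, 26, 27, …, 45, 46, 47 the conclusion holds.
m = 48: σ(48) = 124; 124 ≥ 864/7.
So m = 48 is the smallest counterexample.

m = 48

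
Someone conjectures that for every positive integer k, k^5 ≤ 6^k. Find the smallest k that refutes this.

We need the least positive integer k for which k^5 > 6^k.
For k = 1, 2 the conclusion holds.
k = 3: k^5 = 243 and 6^k = 216, so 243 > 216.

k = 3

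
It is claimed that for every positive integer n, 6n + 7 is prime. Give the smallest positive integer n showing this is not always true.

A counterexample is any positive integer n such that 6n + 7 is not prime; we check each in order.
For n = 1, 2 the conclusion holds.
n = 3: 6n + 7 = 25 = 5 × 5, composite.
So n = 3 is the smallest counterexample.

n = 3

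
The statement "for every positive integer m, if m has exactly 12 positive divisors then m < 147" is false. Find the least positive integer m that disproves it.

The first 9 eligible values, up to m = 140, all satisfy the conclusion.
m = 150: τ(150) = 12; 150 ≥ 147.
Hence m = 150 is a counterexample.

m = 150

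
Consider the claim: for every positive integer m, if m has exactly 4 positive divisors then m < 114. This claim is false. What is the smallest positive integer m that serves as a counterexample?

m = 115

We need the least positive integer m for which m has exactly 4 positive divisors but the claim fails.
The first 34 eligible values, up to m = 111, all satisfy the conclusion.
m = 115: τ(115) = 4; 115 ≥ 114.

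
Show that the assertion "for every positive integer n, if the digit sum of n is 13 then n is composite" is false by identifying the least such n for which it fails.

n = 67

Check each positive integer n in order until the digit sum of n is 13 but n is prime.
n = 49: digit sum 13; 49 is composite.
n = 58: digit sum 13; 58 is composite.
n = 67: digit sum 13; 67 is prime, not composite.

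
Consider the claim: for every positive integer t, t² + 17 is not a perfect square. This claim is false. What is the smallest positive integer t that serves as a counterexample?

t = 8

t = 1: 1² + 17 = 18, not a perfect square.
t = 2: 2² + 17 = 21, not a perfect square.
t = 3: 3² + 17 = 26, not a perfect square.
t = 4: 4² + 17 = 33, not a perfect square.
t = 5: 5² + 17 = 42, not a perfect square.
t = 6: 6² + 17 = 53, not a perfect square.
t = 7: 7² + 17 = 66, not a perfect square.
t = 8: 8² + 17 = 81 = 9², a perfect square.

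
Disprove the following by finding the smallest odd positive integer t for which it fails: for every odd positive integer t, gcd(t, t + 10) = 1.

t = 5

A counterexample is any odd positive integer t such that gcd(t, t + 10) > 1; we check each in order.
For t = 1, 3 the conclusion holds.
t = 5: gcd(5, 15) = 5.
So t = 5 is the smallest counterexample.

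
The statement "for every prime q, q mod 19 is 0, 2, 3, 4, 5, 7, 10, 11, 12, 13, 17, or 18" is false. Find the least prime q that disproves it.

q = 47

For q = 2, 3, 5, 7, …, 37, 41, 43 the conclusion holds.
q = 47: 47 mod 19 = 9 — not in {0, 2, 3, 4, 5, 7, 10, 11, 12, 13, 17, 18}.
Thus q = 47 disproves the claim, and no smaller q works.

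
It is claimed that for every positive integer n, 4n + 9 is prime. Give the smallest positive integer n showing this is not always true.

n = 3

A counterexample is any positive integer n such that 4n + 9 is not prime; we check each in order.
For n = 1, 2 the conclusion holds.
n = 3: 4n + 9 = 21 = 3 × 7, composite.
Thus n = 3 disproves the claim, and no smaller n works.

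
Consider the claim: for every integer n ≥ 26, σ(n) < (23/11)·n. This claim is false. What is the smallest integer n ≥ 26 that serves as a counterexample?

n = 30

Check each integer n ≥ 26 in order until the claim fails.
The first 4 eligible values, up to n = 29, all satisfy the conclusion.
n = 30: σ(30) = 72; 72 ≥ 690/11.
Hence n = 30 is a counterexample.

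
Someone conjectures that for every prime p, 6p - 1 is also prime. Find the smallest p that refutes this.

p = 11

Check each prime p in order until 6p - 1 is not prime.
p = 2: 6p - 1 = 11, prime.
p = 3: 6p - 1 = 17, prime.
p = 5: 6p - 1 = 29, prime.
p = 7: 6p - 1 = 41, prime.
p = 11: 6p - 1 = 65 = 5 × 13, not prime.
Hence p = 11 is a counterexample.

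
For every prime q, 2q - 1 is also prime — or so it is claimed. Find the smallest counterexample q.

q = 5

Check each prime q in order until 2q - 1 is not prime.
q = 2: 2q - 1 = 3, prime.
q = 3: 2q - 1 = 5, prime.
q = 5: 2q - 1 = 9 = 3 × 3, not prime.
So q = 5 is the smallest counterexample.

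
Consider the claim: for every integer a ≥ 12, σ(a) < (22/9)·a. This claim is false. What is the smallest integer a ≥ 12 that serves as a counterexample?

a = 24

The first 12 eligible values, up to a = 23, all satisfy the conclusion.
a = 24: σ(24) = 60; 60 ≥ 176/3.
Thus a = 24 disproves the claim, and no smaller a works.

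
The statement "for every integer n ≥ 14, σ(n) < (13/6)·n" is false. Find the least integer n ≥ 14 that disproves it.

n = 18

n = 14: σ(14) = 24; 24 < 91/3.
n = 15: σ(15) = 24; 24 < 65/2.
n = 16: σ(16) = 31; 31 < 104/3.
n = 17: σ(17) = 18; 18 < 221/6.
n = 18: σ(18) = 39; 39 ≥ 39.
Thus n = 18 disproves the claim, and no smaller n works.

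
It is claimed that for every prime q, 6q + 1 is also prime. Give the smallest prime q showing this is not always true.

q = 19

Check each prime q in order until 6q + 1 is not prime.
q = 2: 6q + 1 = 13, prime.
q = 3: 6q + 1 = 19, prime.
q = 5: 6q + 1 = 31, prime.
q = 7: 6q + 1 = 43, prime.
q = 11: 6q + 1 = 67, prime.
q = 13: 6q + 1 = 79, prime.
q = 17: 6q + 1 = 103, prime.
q = 19: 6q + 1 = 115 = 5 × 23, not prime.
Thus q = 19 disproves the claim, and no smaller q works.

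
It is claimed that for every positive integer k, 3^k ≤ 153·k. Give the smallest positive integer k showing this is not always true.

k = 7

A counterexample is any positive integer k such that 3^k > 153·k; we check each in order.
For k = 1, 2, 3, 4, 5, 6 the conclusion holds.
k = 7: 3^k = 2187 and 153·k = 1071, so 2187 > 1071.
Hence k = 7 is a counterexample.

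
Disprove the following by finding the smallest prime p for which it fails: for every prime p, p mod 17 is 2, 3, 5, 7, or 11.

For p = 2, 3, 5, 7, 11 the conclusion holds.
p = 13: 13 mod 17 = 13 — not in {2, 3, 5, 7, 11}.

p = 13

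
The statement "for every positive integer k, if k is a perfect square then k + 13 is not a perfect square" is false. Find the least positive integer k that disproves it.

Check each positive integer k in order until k is a perfect square but k + 13 is a perfect square.
k = 1: 1 + 13 = 14, not a perfect square.
k = 4: 4 + 13 = 17, not a perfect square.
k = 9: 9 + 13 = 22, not a perfect square.
k = 16: 16 + 13 = 29, not a perfect square.
k = 25: 25 + 13 = 38, not a perfect square.
k = 36: 36 = 6² and 36 + 13 = 49 = 7².
Hence k = 36 is a counterexample.

k = 36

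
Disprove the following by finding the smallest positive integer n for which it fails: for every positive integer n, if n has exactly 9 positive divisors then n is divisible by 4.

For n = 36, 100, 196 the conclusion holds.
n = 225: τ(225) = 9; 225 mod 4 = 1.

n = 225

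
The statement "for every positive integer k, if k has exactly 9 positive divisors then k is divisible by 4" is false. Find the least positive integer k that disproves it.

k = 225

Check each positive integer k in order until k has exactly 9 positive divisors but k is not divisible by 4.
For k = 36, 100, 196 the conclusion holds.
k = 225: τ(225) = 9; 225 mod 4 = 1.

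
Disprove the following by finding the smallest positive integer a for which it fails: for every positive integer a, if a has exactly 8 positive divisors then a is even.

a = 105

The first 12 eligible values, up to a = 104, all satisfy the conclusion.
a = 105: divisors of 105: 1, 3, 5, 7, 15, 21, 35, 105; 105 is odd.
Hence a = 105 is a counterexample.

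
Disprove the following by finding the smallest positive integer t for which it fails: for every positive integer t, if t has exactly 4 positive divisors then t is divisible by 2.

A counterexample is any positive integer t such that t has exactly 4 positive divisors but t is not divisible by 2; we check each in order.
The first 4 eligible values, up to t = 14, all satisfy the conclusion.
t = 15: τ(15) = 4; 15 mod 2 = 1.

t = 15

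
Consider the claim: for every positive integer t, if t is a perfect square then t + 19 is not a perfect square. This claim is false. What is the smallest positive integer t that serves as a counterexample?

t = 81

We need the least positive integer t for which t is a perfect square but t + 19 is a perfect square.
The first 8 eligible values, up to t = 64, all satisfy the conclusion.
t = 81: 81 = 9² and 81 + 19 = 100 = 10².
Thus t = 81 disproves the claim, and no smaller t works.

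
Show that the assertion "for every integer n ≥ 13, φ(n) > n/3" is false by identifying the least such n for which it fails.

A counterexample is any integer n ≥ 13 such that the claim fails; we check each in order.
For n = 13, 14, 15, 16, 17 the conclusion holds.
n = 18: φ(18) = 6 and 18/3 = 6, so φ(18) ≤ 18/3.
Hence n = 18 is a counterexample.

n = 18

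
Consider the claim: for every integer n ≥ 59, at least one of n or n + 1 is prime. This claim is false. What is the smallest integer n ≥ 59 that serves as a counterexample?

A counterexample is any integer n ≥ 59 such that n, n + 1 are both composite; we check each in order.
For n = 59, 60, 61 the conclusion holds.
n = 62: 62 = 2 × 31; 63 = 3 × 21 — both composite.

n = 62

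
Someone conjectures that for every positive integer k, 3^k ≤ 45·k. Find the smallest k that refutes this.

A counterexample is any positive integer k such that 3^k > 45·k; we check each in order.
For k = 1, 2, 3, 4 the conclusion holds.
k = 5: 3^k = 243 and 45·k = 225, so 243 > 225.
So k = 5 is the smallest counterexample.

k = 5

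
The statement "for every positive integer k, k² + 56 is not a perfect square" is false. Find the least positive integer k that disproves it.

We need the least positive integer k for which k² + 56 is a perfect square.
The first 4 eligible values, up to k = 4, all satisfy the conclusion.
k = 5: 5² + 56 = 81 = 9², a perfect square.
So k = 5 is the smallest counterexample.

k = 5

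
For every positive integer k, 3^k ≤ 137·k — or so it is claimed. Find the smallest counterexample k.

A counterexample is any positive integer k such that 3^k > 137·k; we check each in order.
The first 6 eligible values, up to k = 6, all satisfy the conclusion.
k = 7: 3^k = 2187 and 137·k = 959, so 2187 > 959.
So k = 7 is the smallest counterexample.

k = 7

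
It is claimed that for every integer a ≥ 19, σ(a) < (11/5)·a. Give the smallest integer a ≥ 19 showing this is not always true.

a = 24

A counterexample is any integer a ≥ 19 such that the claim fails; we check each in order.
The first 5 eligible values, up to a = 23, all satisfy the conclusion.
a = 24: σ(24) = 60; 60 ≥ 264/5.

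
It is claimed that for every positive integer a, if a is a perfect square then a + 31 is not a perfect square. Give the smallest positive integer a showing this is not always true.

A counterexample is any positive integer a such that a is a perfect square but a + 31 is a perfect square; we check each in order.
For a = 1, 4, 9, 16, …, 144, 169, 196 the conclusion holds.
a = 225: 225 = 15² and 225 + 31 = 256 = 16².

a = 225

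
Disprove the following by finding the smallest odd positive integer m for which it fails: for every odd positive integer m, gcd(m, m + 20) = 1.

m = 5

Check each odd positive integer m in order until gcd(m, m + 20) > 1.
m = 1: gcd(1, 21) = 1.
m = 3: gcd(3, 23) = 1.
m = 5: gcd(5, 25) = 5.
Thus m = 5 disproves the claim, and no smaller m works.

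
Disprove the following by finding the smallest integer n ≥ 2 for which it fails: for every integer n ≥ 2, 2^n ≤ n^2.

We need the least integer n ≥ 2 for which 2^n > n^2.
n = 2: 2^n = 4 and n^2 = 4, so 4 ≤ 4.
n = 3: 2^n = 8 and n^2 = 9, so 8 ≤ 9.
n = 4: 2^n = 16 and n^2 = 16, so 16 ≤ 16.
n = 5: 2^n = 32 and n^2 = 25, so 32 > 25.

n = 5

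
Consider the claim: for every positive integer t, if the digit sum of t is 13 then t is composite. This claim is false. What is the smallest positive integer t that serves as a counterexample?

t = 67

A counterexample is any positive integer t such that the digit sum of t is 13 but t is prime; we check each in order.
For t = 49, 58 the conclusion holds.
t = 67: digit sum 13; 67 is prime, not composite.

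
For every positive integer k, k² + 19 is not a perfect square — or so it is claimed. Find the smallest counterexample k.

k = 9

For k = 1, 2, 3, 4, 5, 6, 7, 8 the conclusion holds.
k = 9: 9² + 19 = 100 = 10², a perfect square.
So k = 9 is the smallest counterexample.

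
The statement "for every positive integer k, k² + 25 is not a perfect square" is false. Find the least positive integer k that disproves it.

k = 12

We need the least positive integer k for which k² + 25 is a perfect square.
The first 11 eligible values, up to k = 11, all satisfy the conclusion.
k = 12: 12² + 25 = 169 = 13², a perfect square.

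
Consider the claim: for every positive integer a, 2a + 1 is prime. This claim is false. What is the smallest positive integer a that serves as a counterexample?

a = 4

Check each positive integer a in order until 2a + 1 is not prime.
For a = 1, 2, 3 the conclusion holds.
a = 4: 2a + 1 = 9 = 3 × 3, composite.
Thus a = 4 disproves the claim, and no smaller a works.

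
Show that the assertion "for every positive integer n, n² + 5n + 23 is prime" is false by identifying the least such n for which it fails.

n = 14

The first 13 eligible values, up to n = 13, all satisfy the conclusion.
n = 14: n² + 5n + 23 = 289 = 17 × 17, composite.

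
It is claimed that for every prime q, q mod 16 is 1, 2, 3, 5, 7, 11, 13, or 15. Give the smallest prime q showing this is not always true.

A counterexample is any prime q such that the claim fails; we check each in order.
For q = 2, 3, 5, 7, …, 29, 31, 37 the conclusion holds.
q = 41: 41 mod 16 = 9 — not in {1, 2, 3, 5, 7, 11, 13, 15}.

q = 41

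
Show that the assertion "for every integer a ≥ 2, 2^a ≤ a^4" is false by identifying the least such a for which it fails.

a = 17

Check each integer a ≥ 2 in order until 2^a > a^4.
The first 15 eligible values, up to a = 16, all satisfy the conclusion.
a = 17: 2^a = 131072 and a^4 = 83521, so 131072 > 83521.
Thus a = 17 disproves the claim, and no smaller a works.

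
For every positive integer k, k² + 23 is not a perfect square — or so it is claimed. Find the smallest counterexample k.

k = 11

Check each positive integer k in order until k² + 23 is a perfect square.
The first 10 eligible values, up to k = 10, all satisfy the conclusion.
k = 11: 11² + 23 = 144 = 12², a perfect square.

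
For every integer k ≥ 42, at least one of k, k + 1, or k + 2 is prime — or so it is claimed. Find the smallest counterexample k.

k = 44

Check each integer k ≥ 42 in order until k, k + 1, k + 2 are all composite.
For k = 42, 43 the conclusion holds.
k = 44: 44 = 2 × 22; 45 = 3 × 15; 46 = 2 × 23 — all composite.
So k = 44 is the smallest counterexample.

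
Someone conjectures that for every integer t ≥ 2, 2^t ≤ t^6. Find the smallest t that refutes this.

A counterexample is any integer t ≥ 2 such that 2^t > t^6; we check each in order.
For t = 2, 3, 4, 5, …, 27, 28, 29 the conclusion holds.
t = 30: 2^t = 1073741824 and t^6 = 729000000, so 1073741824 > 729000000.

t = 30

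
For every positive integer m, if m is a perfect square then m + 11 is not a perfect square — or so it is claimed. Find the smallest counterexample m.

m = 1: 1 + 11 = 12, not a perfect square.
m = 4: 4 + 11 = 15, not a perfect square.
m = 9: 9 + 11 = 20, not a perfect square.
m = 16: 16 + 11 = 27, not a perfect square.
m = 25: 25 = 5² and 25 + 11 = 36 = 6².
Hence m = 25 is a counterexample.

m = 25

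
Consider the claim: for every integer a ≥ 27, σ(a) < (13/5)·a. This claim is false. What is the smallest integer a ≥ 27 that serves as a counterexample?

We need the least integer a ≥ 27 for which the claim fails.
For a = 27, 28, 29, 30, …, 57, 58, 59 the conclusion holds.
a = 60: σ(60) = 168; 168 ≥ 156.

a = 60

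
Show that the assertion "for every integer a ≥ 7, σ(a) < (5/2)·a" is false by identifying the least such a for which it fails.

a = 24

The first 17 eligible values, up to a = 23, all satisfy the conclusion.
a = 24: σ(24) = 60; 60 ≥ 60.
So a = 24 is the smallest counterexample.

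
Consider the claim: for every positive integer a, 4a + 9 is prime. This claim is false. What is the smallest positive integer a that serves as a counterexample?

a = 3

A counterexample is any positive integer a such that 4a + 9 is not prime; we check each in order.
For a = 1, 2 the conclusion holds.
a = 3: 4a + 9 = 21 = 3 × 7, composite.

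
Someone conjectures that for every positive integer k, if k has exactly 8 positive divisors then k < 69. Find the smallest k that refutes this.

We need the least positive integer k for which k has exactly 8 positive divisors but the claim fails.
For k = 24, 30, 40, 42, 54, 56, 66 the conclusion holds.
k = 70: τ(70) = 8; 70 ≥ 69.
Hence k = 70 is a counterexample.

k = 70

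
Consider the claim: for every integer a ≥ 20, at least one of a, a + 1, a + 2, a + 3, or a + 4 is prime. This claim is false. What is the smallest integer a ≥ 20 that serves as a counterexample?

a = 20: 23 is prime.
a = 21: 23 is prime.
a = 22: 23 is prime.
a = 23: 23 is prime.
a = 24: 24 = 2 × 12; 25 = 5 × 5; 26 = 2 × 13; 27 = 3 × 9; 28 = 2 × 14 — all composite.
Thus a = 24 disproves the claim, and no smaller a works.

a = 24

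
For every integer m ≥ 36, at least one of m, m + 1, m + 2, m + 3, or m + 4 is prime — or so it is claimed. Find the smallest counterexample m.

We need the least integer m ≥ 36 for which m, m + 1, m + 2, m + 3, m + 4 are all composite.
The first 12 eligible values, up to m = 47, all satisfy the conclusion.
m = 48: 48 = 2 × 24; 49 = 7 × 7; 50 = 2 × 25; 51 = 3 × 17; 52 = 2 × 26 — all composite.

m = 48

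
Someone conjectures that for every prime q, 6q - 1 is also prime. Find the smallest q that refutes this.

We need the least prime q for which 6q - 1 is not prime.
q = 2: 6q - 1 = 11, prime.
q = 3: 6q - 1 = 17, prime.
q = 5: 6q - 1 = 29, prime.
q = 7: 6q - 1 = 41, prime.
q = 11: 6q - 1 = 65 = 5 × 13, not prime.
Hence q = 11 is a counterexample.

q = 11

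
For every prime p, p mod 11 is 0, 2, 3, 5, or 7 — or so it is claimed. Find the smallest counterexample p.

We need the least prime p for which the claim fails.
p = 2: 2 mod 11 = 2.
p = 3: 3 mod 11 = 3.
p = 5: 5 mod 11 = 5.
p = 7: 7 mod 11 = 7.
p = 11: 11 mod 11 = 0.
p = 13: 13 mod 11 = 2.
p = 17: 17 mod 11 = 6 — not in {0, 2, 3, 5, 7}.

p = 17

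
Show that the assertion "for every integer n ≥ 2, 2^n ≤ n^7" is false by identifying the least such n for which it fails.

A counterexample is any integer n ≥ 2 such that 2^n > n^7; we check each in order.
For n = 2, 3, 4, 5, …, 34, 35, 36 the conclusion holds.
n = 37: 2^n = 137438953472 and n^7 = 94931877133, so 137438953472 > 94931877133.

n = 37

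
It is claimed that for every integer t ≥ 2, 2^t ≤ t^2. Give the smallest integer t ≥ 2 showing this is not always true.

t = 5

t = 2: 2^t = 4 and t^2 = 4, so 4 ≤ 4.
t = 3: 2^t = 8 and t^2 = 9, so 8 ≤ 9.
t = 4: 2^t = 16 and t^2 = 16, so 16 ≤ 16.
t = 5: 2^t = 32 and t^2 = 25, so 32 > 25.
So t = 5 is the smallest counterexample.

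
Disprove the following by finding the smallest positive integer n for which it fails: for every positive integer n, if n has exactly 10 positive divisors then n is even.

We need the least positive integer n for which n has exactly 10 positive divisors but n is odd.
The first 9 eligible values, up to n = 368, all satisfy the conclusion.
n = 405: divisors of 405: 10 divisors; 405 is odd.
Hence n = 405 is a counterexample.

n = 405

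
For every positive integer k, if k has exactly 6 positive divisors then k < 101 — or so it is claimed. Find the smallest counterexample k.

k = 116

The first 16 eligible values, up to k = 99, all satisfy the conclusion.
k = 116: τ(116) = 6; 116 ≥ 101.
Thus k = 116 disproves the claim, and no smaller k works.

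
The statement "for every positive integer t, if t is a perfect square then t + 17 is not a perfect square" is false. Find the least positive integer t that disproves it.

t = 64

Check each positive integer t in order until t is a perfect square but t + 17 is a perfect square.
The first 7 eligible values, up to t = 49, all satisfy the conclusion.
t = 64: 64 = 8² and 64 + 17 = 81 = 9².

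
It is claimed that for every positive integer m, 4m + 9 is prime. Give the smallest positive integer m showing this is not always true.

Check each positive integer m in order until 4m + 9 is not prime.
m = 1: 4m + 9 = 13, prime.
m = 2: 4m + 9 = 17, prime.
m = 3: 4m + 9 = 21 = 3 × 7, composite.
Thus m = 3 disproves the claim, and no smaller m works.

m = 3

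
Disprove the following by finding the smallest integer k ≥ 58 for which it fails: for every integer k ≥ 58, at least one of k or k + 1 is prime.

k = 58: 59 is prime.
k = 59: 59 is prime.
k = 60: 61 is prime.
k = 61: 61 is prime.
k = 62: 62 = 2 × 31; 63 = 3 × 21 — both composite.

k = 62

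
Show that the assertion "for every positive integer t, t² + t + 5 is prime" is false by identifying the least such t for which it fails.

t = 4

t = 1: t² + t + 5 = 7, prime.
t = 2: t² + t + 5 = 11, prime.
t = 3: t² + t + 5 = 17, prime.
t = 4: t² + t + 5 = 25 = 5 × 5, composite.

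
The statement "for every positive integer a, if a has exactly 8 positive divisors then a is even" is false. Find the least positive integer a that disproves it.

a = 105

Check each positive integer a in order until a has exactly 8 positive divisors but a is odd.
The first 12 eligible values, up to a = 104, all satisfy the conclusion.
a = 105: divisors of 105: 1, 3, 5, 7, 15, 21, 35, 105; 105 is odd.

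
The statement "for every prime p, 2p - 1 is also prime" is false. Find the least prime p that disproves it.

We need the least prime p for which 2p - 1 is not prime.
p = 2: 2p - 1 = 3, prime.
p = 3: 2p - 1 = 5, prime.
p = 5: 2p - 1 = 9 = 3 × 3, not prime.
So p = 5 is the smallest counterexample.

p = 5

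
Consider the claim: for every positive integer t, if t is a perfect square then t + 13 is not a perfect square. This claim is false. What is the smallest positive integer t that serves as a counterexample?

For t = 1, 4, 9, 16, 25 the conclusion holds.
t = 36: 36 = 6² and 36 + 13 = 49 = 7².
So t = 36 is the smallest counterexample.

t = 36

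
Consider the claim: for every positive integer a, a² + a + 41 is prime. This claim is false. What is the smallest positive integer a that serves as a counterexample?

a = 40

We need the least positive integer a for which a² + a + 41 is not prime.
For a = 1, 2, 3, 4, …, 37, 38, 39 the conclusion holds.
a = 40: a² + a + 41 = 1681 = 41 × 41, composite.
So a = 40 is the smallest counterexample.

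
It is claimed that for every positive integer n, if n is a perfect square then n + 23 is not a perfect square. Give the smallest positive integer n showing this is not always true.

n = 121

The first 10 eligible values, up to n = 100, all satisfy the conclusion.
n = 121: 121 = 11² and 121 + 23 = 144 = 12².
So n = 121 is the smallest counterexample.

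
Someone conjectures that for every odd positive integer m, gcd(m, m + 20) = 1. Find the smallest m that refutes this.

For m = 1, 3 the conclusion holds.
m = 5: gcd(5, 25) = 5.
So m = 5 is the smallest counterexample.

m = 5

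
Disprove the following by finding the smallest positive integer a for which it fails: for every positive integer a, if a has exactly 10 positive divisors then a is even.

A counterexample is any positive integer a such that a has exactly 10 positive divisors but a is odd; we check each in order.
For a = 48, 80, 112, 162, 176, 208, 272, 304, 368 the conclusion holds.
a = 405: divisors of 405: 10 divisors; 405 is odd.

a = 405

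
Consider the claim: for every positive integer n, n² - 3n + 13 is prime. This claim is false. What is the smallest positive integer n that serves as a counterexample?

n = 12

The first 11 eligible values, up to n = 11, all satisfy the conclusion.
n = 12: n² - 3n + 13 = 121 = 11 × 11, composite.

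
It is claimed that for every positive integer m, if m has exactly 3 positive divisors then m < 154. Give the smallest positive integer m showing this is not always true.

m = 4: τ(4) = 3; 4 < 154.
m = 9: τ(9) = 3; 9 < 154.
m = 25: τ(25) = 3; 25 < 154.
m = 49: τ(49) = 3; 49 < 154.
m = 121: τ(121) = 3; 121 < 154.
m = 169: τ(169) = 3; 169 ≥ 154.
So m = 169 is the smallest counterexample.

m = 169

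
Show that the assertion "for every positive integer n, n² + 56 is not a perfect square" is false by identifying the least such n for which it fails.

n = 5

We need the least positive integer n for which n² + 56 is a perfect square.
The first 4 eligible values, up to n = 4, all satisfy the conclusion.
n = 5: 5² + 56 = 81 = 9², a perfect square.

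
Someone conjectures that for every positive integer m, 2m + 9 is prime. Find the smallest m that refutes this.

For m = 1, 2 the conclusion holds.
m = 3: 2m + 9 = 15 = 3 × 5, composite.

m = 3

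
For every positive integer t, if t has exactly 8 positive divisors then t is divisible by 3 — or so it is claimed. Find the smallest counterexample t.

We need the least positive integer t for which t has exactly 8 positive divisors but t is not divisible by 3.
For t = 24, 30 the conclusion holds.
t = 40: τ(40) = 8; 40 mod 3 = 1.
So t = 40 is the smallest counterexample.

t = 40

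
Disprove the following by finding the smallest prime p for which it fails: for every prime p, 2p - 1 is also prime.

A counterexample is any prime p such that 2p - 1 is not prime; we check each in order.
For p = 2, 3 the conclusion holds.
p = 5: 2p - 1 = 9 = 3 × 3, not prime.
So p = 5 is the smallest counterexample.

p = 5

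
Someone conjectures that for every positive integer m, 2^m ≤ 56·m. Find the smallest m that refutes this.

m = 9

The first 8 eligible values, up to m = 8, all satisfy the conclusion.
m = 9: 2^m = 512 and 56·m = 504, so 512 > 504.
So m = 9 is the smallest counterexample.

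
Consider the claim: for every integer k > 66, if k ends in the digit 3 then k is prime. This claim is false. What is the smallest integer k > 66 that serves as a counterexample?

A counterexample is any integer k > 66 such that k ends in the digit 3 but k is not prime; we check each in order.
For k = 73, 83 the conclusion holds.
k = 93: 93 ends in 3; 93 = 3 × 31, composite.

k = 93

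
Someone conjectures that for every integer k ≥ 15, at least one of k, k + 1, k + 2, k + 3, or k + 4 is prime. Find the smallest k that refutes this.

Check each integer k ≥ 15 in order until k, k + 1, k + 2, k + 3, k + 4 are all composite.
The first 9 eligible values, up to k = 23, all satisfy the conclusion.
k = 24: 24 = 2 × 12; 25 = 5 × 5; 26 = 2 × 13; 27 = 3 × 9; 28 = 2 × 14 — all composite.
Thus k = 24 disproves the claim, and no smaller k works.

k = 24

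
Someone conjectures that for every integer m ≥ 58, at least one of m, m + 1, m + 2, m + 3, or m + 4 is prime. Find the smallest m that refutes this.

m = 62

We need the least integer m ≥ 58 for which m, m + 1, m + 2, m + 3, m + 4 are all composite.
m = 58: 59 is prime.
m = 59: 59 is prime.
m = 60: 61 is prime.
m = 61: 61 is prime.
m = 62: 62 = 2 × 31; 63 = 3 × 21; 64 = 2 × 32; 65 = 5 × 13; 66 = 2 × 33 — all composite.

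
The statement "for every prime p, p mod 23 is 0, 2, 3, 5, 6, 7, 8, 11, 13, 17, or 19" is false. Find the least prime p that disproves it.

We need the least prime p for which the claim fails.
The first 11 eligible values, up to p = 31, all satisfy the conclusion.
p = 37: 37 mod 23 = 14 — not in {0, 2, 3, 5, 6, 7, 8, 11, 13, 17, 19}.
So p = 37 is the smallest counterexample.

p = 37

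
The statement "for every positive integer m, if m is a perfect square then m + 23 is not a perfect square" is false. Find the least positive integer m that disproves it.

m = 121

Check each positive integer m in order until m is a perfect square but m + 23 is a perfect square.
For m = 1, 4, 9, 16, 25, 36, 49, 64, 81, 100 the conclusion holds.
m = 121: 121 = 11² and 121 + 23 = 144 = 12².
Hence m = 121 is a counterexample.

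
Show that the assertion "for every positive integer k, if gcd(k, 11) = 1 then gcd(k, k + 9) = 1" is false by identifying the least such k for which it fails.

k = 1: gcd(1, 10) = 1.
k = 2: gcd(2, 11) = 1.
k = 3: gcd(3, 12) = 3.
Thus k = 3 disproves the claim, and no smaller k works.

k = 3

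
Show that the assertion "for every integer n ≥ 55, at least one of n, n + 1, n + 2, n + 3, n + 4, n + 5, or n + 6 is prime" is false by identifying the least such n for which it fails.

Check each integer n ≥ 55 in order until n, n + 1, n + 2, n + 3, n + 4, n + 5, n + 6 are all composite.
The first 35 eligible values, up to n = 89, all satisfy the conclusion.
n = 90: 90 = 2 × 45; 91 = 7 × 13; 92 = 2 × 46; 93 = 3 × 31; 94 = 2 × 47; 95 = 5 × 19; 96 = 2 × 48 — all composite.
Thus n = 90 disproves the claim, and no smaller n works.

n = 90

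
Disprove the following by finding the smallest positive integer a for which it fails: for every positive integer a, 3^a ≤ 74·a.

a = 6

a = 1: 3^a = 3 and 74·a = 74, so 3 ≤ 74.
a = 2: 3^a = 9 and 74·a = 148, so 9 ≤ 148.
a = 3: 3^a = 27 and 74·a = 222, so 27 ≤ 222.
a = 4: 3^a = 81 and 74·a = 296, so 81 ≤ 296.
a = 5: 3^a = 243 and 74·a = 370, so 243 ≤ 370.
a = 6: 3^a = 729 and 74·a = 444, so 729 > 444.
Hence a = 6 is a counterexample.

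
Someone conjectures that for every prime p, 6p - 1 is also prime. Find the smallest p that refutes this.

Check each prime p in order until 6p - 1 is not prime.
For p = 2, 3, 5, 7 the conclusion holds.
p = 11: 6p - 1 = 65 = 5 × 13, not prime.

p = 11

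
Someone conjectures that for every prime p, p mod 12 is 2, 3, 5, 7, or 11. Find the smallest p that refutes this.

We need the least prime p for which the claim fails.
p = 2: 2 mod 12 = 2.
p = 3: 3 mod 12 = 3.
p = 5: 5 mod 12 = 5.
p = 7: 7 mod 12 = 7.
p = 11: 11 mod 12 = 11.
p = 13: 13 mod 12 = 1 — not in {2, 3, 5, 7, 11}.
Hence p = 13 is a counterexample.

p = 13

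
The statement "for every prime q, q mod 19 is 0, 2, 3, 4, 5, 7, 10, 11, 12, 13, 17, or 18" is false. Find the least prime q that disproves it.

We need the least prime q for which the claim fails.
For q = 2, 3, 5, 7, …, 37, 41, 43 the conclusion holds.
q = 47: 47 mod 19 = 9 — not in {0, 2, 3, 4, 5, 7, 10, 11, 12, 13, 17, 18}.

q = 47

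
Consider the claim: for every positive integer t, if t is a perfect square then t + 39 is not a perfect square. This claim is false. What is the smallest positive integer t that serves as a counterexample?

t = 25

t = 1: 1 + 39 = 40, not a perfect square.
t = 4: 4 + 39 = 43, not a perfect square.
t = 9: 9 + 39 = 48, not a perfect square.
t = 16: 16 + 39 = 55, not a perfect square.
t = 25: 25 = 5² and 25 + 39 = 64 = 8².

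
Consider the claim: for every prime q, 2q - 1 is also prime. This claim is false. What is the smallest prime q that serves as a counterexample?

q = 5

We need the least prime q for which 2q - 1 is not prime.
q = 2: 2q - 1 = 3, prime.
q = 3: 2q - 1 = 5, prime.
q = 5: 2q - 1 = 9 = 3 × 3, not prime.
Thus q = 5 disproves the claim, and no smaller q works.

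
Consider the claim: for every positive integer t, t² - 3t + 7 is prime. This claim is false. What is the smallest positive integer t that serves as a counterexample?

t = 6

A counterexample is any positive integer t such that t² - 3t + 7 is not prime; we check each in order.
t = 1: t² - 3t + 7 = 5, prime.
t = 2: t² - 3t + 7 = 5, prime.
t = 3: t² - 3t + 7 = 7, prime.
t = 4: t² - 3t + 7 = 11, prime.
t = 5: t² - 3t + 7 = 17, prime.
t = 6: t² - 3t + 7 = 25 = 5 × 5, composite.
Thus t = 6 disproves the claim, and no smaller t works.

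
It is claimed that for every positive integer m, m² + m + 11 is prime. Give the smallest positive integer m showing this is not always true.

m = 10

We need the least positive integer m for which m² + m + 11 is not prime.
For m = 1, 2, 3, 4, 5, 6, 7, 8, 9 the conclusion holds.
m = 10: m² + m + 11 = 121 = 11 × 11, composite.
So m = 10 is the smallest counterexample.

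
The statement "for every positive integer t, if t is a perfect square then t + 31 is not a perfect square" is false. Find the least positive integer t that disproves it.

t = 225

A counterexample is any positive integer t such that t is a perfect square but t + 31 is a perfect square; we check each in order.
For t = 1, 4, 9, 16, …, 144, 169, 196 the conclusion holds.
t = 225: 225 = 15² and 225 + 31 = 256 = 16².
So t = 225 is the smallest counterexample.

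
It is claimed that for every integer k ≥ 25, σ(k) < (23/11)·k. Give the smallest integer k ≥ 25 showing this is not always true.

Check each integer k ≥ 25 in order until the claim fails.
k = 25: σ(25) = 31; 31 < 575/11.
k = 26: σ(26) = 42; 42 < 598/11.
k = 27: σ(27) = 40; 40 < 621/11.
k = 28: σ(28) = 56; 56 < 644/11.
k = 29: σ(29) = 30; 30 < 667/11.
k = 30: σ(30) = 72; 72 ≥ 690/11.

k = 30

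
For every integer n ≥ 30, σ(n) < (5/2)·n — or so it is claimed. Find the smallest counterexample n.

n = 36

A counterexample is any integer n ≥ 30 such that the claim fails; we check each in order.
n = 30: σ(30) = 72; 72 < 75.
n = 31: σ(31) = 32; 32 < 155/2.
n = 32: σ(32) = 63; 63 < 80.
n = 33: σ(33) = 48; 48 < 165/2.
n = 34: σ(34) = 54; 54 < 85.
n = 35: σ(35) = 48; 48 < 175/2.
n = 36: σ(36) = 91; 91 ≥ 90.
Thus n = 36 disproves the claim, and no smaller n works.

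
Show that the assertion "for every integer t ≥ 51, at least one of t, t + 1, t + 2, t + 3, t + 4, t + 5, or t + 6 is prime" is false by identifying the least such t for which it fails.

Check each integer t ≥ 51 in order until t, t + 1, t + 2, t + 3, t + 4, t + 5, t + 6 are all composite.
For t = 51, 52, 53, 54, …, 87, 88, 89 the conclusion holds.
t = 90: 90 = 2 × 45; 91 = 7 × 13; 92 = 2 × 46; 93 = 3 × 31; 94 = 2 × 47; 95 = 5 × 19; 96 = 2 × 48 — all composite.
Hence t = 90 is a counterexample.

t = 90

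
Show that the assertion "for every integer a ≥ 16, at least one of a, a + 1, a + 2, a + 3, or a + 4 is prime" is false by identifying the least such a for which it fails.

a = 24

A counterexample is any integer a ≥ 16 such that a, a + 1, a + 2, a + 3, a + 4 are all composite; we check each in order.
The first 8 eligible values, up to a = 23, all satisfy the conclusion.
a = 24: 24 = 2 × 12; 25 = 5 × 5; 26 = 2 × 13; 27 = 3 × 9; 28 = 2 × 14 — all composite.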